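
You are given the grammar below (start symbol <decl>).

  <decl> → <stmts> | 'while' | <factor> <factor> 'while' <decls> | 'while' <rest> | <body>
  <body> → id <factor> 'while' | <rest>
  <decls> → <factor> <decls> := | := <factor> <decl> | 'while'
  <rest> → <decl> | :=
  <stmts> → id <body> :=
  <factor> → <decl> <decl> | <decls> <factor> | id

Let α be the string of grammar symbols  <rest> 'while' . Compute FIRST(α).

Add FIRST(<rest>) = { 'while', :=, id }; <rest> is not nullable, stop.

{ 'while', :=, id }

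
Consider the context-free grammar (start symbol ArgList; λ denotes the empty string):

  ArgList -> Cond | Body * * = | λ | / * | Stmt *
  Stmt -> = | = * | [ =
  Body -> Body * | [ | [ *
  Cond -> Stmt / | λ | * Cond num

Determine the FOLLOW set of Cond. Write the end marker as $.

In ArgList -> Cond: Cond is at the end, add FOLLOW(ArgList) = { $ }.
In Cond -> * Cond num: add FIRST(num) = { num }.
Union: FOLLOW(Cond) = { $, num }.

{ $, num }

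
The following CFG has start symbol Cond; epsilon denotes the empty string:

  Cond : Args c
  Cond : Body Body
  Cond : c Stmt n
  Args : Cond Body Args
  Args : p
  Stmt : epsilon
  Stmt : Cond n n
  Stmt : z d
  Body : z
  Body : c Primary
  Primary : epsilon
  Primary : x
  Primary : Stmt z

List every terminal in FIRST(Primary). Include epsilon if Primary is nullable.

{ c, p, x, z, epsilon }

Primary : epsilon contributes epsilon.
Primary : x contributes {x}.
From Primary : Stmt z: Stmt nullable, take FIRST(Stmt) ∪ {z} = { c, p, z }.
Union: FIRST(Primary) = { c, p, x, z, epsilon }.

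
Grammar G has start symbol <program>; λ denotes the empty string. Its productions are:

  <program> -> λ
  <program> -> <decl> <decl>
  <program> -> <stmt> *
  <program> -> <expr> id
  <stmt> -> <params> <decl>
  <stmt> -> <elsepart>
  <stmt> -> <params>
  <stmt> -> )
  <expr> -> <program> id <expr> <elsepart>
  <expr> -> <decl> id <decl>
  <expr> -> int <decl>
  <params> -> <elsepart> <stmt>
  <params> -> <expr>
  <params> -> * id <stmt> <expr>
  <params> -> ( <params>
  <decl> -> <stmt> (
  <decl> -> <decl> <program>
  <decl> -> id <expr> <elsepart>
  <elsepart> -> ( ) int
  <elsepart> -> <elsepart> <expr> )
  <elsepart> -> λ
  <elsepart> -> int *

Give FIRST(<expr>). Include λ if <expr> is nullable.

From <expr> -> <program> id <expr> <elsepart>: <program> nullable, take FIRST(<program>) ∪ {id} = { (, ), *, id, int }.
From <expr> -> <decl> id <decl>: add FIRST(<decl>) = { (, ), *, id, int }.
<expr> -> int <decl> contributes {int}.
Union: FIRST(<expr>) = { (, ), *, id, int }.

{ (, ), *, id, int }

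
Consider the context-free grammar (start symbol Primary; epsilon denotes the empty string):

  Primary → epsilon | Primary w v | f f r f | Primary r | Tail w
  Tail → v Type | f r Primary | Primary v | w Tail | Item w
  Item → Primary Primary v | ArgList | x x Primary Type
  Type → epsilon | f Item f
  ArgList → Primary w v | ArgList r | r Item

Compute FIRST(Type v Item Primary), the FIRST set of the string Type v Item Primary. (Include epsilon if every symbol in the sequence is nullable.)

Add FIRST(Type)\{epsilon} = { f }; Type is nullable, continue.
v is a terminal; add {v} and stop.

{ f, v }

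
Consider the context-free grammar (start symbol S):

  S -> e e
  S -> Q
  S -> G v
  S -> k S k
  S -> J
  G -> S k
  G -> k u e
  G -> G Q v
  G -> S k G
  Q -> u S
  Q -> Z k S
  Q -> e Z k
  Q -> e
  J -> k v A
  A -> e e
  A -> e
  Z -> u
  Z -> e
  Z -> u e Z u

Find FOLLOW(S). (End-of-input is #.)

S is the start symbol, so # ∈ FOLLOW(S).
In S -> k S k: add FIRST(k) = { k }.
In G -> S k: add FIRST(k) = { k }.
In G -> S k G: add FIRST(k G) = { k }.
In Q -> u S: S is at the end, add FOLLOW(Q) = { #, k, v }.
In Q -> Z k S: S is at the end, add FOLLOW(Q) = { #, k, v }.
Union: FOLLOW(S) = { #, k, v }.

{ #, k, v }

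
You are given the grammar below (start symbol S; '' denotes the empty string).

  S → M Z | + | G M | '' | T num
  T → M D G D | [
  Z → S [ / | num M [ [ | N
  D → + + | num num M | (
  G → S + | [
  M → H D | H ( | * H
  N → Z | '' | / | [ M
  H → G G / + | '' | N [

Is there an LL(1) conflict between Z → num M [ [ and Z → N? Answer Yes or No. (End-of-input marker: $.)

FIRST(num M [ [) = { num } and FIRST(N) = { (, *, +, /, [, num, '' }.
Both contain num, so the two alternatives are not disjoint — LL(1) conflict.

Yes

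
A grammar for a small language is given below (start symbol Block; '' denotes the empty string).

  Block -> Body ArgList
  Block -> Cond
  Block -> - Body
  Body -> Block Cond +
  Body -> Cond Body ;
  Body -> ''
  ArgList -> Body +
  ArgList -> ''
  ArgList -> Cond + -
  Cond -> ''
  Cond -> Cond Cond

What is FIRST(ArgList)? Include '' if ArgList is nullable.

From ArgList -> Body +: Body nullable, take FIRST(Body) ∪ {+} = { +, -, ; }.
ArgList -> '' contributes ''.
From ArgList -> Cond + -: Cond nullable, take FIRST(Cond) ∪ {+} = { + }.
Union: FIRST(ArgList) = { +, -, ;, '' }.

{ +, -, ;, '' }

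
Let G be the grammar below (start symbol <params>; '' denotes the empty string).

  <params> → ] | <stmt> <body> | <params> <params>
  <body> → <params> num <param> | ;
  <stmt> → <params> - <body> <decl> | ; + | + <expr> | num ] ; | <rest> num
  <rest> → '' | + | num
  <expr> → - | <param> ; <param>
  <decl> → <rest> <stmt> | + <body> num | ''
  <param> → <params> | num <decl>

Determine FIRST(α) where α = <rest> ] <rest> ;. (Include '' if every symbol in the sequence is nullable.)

{ +, ], num }

Add FIRST(<rest>)\{''} = { +, num }; <rest> is nullable, continue.
] is a terminal; add {]} and stop.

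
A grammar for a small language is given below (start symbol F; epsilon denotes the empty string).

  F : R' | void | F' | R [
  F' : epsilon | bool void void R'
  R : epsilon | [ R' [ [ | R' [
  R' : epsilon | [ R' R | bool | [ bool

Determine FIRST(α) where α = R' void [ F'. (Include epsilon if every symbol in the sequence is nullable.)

{ [, bool, void }

Add FIRST(R')\{epsilon} = { [, bool }; R' is nullable, continue.
void is a terminal; add {void} and stop.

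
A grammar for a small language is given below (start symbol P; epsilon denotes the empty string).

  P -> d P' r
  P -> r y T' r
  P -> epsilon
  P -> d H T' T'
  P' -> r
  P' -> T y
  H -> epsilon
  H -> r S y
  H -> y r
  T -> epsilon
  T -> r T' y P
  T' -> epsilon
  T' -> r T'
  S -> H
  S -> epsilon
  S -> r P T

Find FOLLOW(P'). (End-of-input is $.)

{ r }

In P -> d P' r: add FIRST(r) = { r }.
Union: FOLLOW(P') = { r }.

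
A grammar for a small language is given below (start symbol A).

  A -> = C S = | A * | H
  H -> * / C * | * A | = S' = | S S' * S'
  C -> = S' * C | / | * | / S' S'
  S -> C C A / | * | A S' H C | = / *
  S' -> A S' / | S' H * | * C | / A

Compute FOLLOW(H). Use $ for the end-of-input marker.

{ $, *, /, = }

In A -> H: H is at the end, add FOLLOW(A) = { $, *, /, = }.
In S -> A S' H C: add FIRST(C) = { *, /, = }.
In S' -> S' H *: add FIRST(*) = { * }.
Union: FOLLOW(H) = { $, *, /, = }.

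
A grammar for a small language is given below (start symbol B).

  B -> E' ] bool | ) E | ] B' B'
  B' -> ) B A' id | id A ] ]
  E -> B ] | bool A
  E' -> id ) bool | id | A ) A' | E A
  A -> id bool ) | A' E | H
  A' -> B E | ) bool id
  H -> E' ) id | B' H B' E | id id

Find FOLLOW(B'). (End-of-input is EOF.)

{ EOF, ), ], bool, id }

In B -> ] B' B': add FIRST(B') = { ), id }.
In B -> ] B' B': B' is at the end, add FOLLOW(B) = { EOF, ), ], bool, id }.
In H -> B' H B' E: add FIRST(H B' E) = { ), ], bool, id }.
In H -> B' H B' E: add FIRST(E) = { ), ], bool, id }.
Union: FOLLOW(B') = { EOF, ), ], bool, id }.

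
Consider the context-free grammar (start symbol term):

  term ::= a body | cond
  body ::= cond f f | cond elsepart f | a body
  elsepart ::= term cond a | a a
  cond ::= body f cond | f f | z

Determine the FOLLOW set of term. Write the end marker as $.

term is the start symbol, so $ ∈ FOLLOW(term).
In elsepart ::= term cond a: add FIRST(cond a) = { a, f, z }.
Union: FOLLOW(term) = { $, a, f, z }.

{ $, a, f, z }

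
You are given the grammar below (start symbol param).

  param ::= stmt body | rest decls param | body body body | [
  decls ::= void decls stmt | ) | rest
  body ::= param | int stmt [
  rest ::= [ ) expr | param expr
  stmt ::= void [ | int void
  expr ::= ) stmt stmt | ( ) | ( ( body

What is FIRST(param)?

{ [, int, void }

From param ::= stmt body: add FIRST(stmt) = { int, void }.
From param ::= rest decls param: add FIRST(rest) = { [, int, void }.
From param ::= body body body: add FIRST(body) = { [, int, void }.
param ::= [ contributes {[}.
Union: FIRST(param) = { [, int, void }.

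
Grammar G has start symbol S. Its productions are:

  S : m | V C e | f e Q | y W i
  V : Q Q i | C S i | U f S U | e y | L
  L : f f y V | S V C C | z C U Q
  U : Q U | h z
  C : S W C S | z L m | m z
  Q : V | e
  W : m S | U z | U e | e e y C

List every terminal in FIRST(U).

From U : Q U: add FIRST(Q) = { e, f, h, m, y, z }.
U : h z contributes {h}.
Union: FIRST(U) = { e, f, h, m, y, z }.

{ e, f, h, m, y, z }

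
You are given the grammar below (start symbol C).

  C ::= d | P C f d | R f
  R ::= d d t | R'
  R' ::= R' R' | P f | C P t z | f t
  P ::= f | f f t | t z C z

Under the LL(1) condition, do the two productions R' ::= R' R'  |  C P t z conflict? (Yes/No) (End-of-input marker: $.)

Yes

FIRST(R' R') = { d, f, t } and FIRST(C P t z) = { d, f, t }.
Both contain d, so the two alternatives are not disjoint — LL(1) conflict.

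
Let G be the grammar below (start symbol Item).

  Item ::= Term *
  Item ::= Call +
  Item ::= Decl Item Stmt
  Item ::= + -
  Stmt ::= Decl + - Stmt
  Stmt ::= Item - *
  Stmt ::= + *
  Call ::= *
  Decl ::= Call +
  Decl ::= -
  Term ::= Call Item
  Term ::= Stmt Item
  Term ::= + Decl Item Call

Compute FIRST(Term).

{ *, +, - }

From Term ::= Call Item: add FIRST(Call) = { * }.
From Term ::= Stmt Item: add FIRST(Stmt) = { *, +, - }.
Term ::= + Decl Item Call contributes {+}.
Union: FIRST(Term) = { *, +, - }.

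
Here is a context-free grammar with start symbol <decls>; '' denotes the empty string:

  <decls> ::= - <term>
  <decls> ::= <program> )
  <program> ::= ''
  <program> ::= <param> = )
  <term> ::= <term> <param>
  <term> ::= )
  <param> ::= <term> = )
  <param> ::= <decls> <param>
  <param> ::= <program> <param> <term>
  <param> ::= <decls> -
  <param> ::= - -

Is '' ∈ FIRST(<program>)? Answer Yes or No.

<program> has an ''-production, so <program> ⇒ ''.

Yes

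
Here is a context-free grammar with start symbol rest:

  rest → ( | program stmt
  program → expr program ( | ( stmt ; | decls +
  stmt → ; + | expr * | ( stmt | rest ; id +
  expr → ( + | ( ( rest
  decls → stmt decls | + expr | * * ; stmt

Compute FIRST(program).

{ (, *, +, ; }

From program → expr program (: add FIRST(expr) = { ( }.
program → ( stmt ; contributes {(}.
From program → decls +: add FIRST(decls) = { (, *, +, ; }.
Union: FIRST(program) = { (, *, +, ; }.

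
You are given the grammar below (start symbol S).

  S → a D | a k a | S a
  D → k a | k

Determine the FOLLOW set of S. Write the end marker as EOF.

S is the start symbol, so EOF ∈ FOLLOW(S).
In S → S a: add FIRST(a) = { a }.
Union: FOLLOW(S) = { EOF, a }.

{ EOF, a }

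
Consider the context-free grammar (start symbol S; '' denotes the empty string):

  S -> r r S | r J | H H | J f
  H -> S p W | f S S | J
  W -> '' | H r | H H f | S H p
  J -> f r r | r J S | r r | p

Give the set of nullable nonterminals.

Directly nullable (have an ''-production): W.
No other nonterminal has a production whose RHS symbols are all nullable.

{ W }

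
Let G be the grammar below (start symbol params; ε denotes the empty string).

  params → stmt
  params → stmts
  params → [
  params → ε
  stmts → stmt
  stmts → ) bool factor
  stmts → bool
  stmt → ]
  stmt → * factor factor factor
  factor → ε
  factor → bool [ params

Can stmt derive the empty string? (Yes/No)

No

Nullable nonterminals: factor, params.
No production of stmt has an RHS whose symbols are all nullable, so stmt is not nullable.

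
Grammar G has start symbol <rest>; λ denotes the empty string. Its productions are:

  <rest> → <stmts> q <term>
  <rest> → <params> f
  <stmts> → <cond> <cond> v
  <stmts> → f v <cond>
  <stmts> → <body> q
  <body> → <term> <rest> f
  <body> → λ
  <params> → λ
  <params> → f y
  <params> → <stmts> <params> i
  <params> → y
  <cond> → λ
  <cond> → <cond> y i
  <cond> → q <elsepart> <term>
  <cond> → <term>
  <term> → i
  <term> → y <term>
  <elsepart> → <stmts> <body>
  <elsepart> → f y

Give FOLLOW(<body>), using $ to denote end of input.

In <stmts> → <body> q: add FIRST(q) = { q }.
In <elsepart> → <stmts> <body>: <body> is at the end, add FOLLOW(<elsepart>) = { i, y }.
Union: FOLLOW(<body>) = { i, q, y }.

{ i, q, y }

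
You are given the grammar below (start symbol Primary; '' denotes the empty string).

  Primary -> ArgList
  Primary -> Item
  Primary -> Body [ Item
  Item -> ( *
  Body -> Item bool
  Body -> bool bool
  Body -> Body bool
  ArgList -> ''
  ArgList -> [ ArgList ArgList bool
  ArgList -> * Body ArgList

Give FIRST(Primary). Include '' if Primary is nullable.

{ (, *, [, bool, '' }

From Primary -> ArgList: add FIRST(ArgList) = { *, [, '' } (including '' since ArgList is nullable).
From Primary -> Item: add FIRST(Item) = { ( }.
From Primary -> Body [ Item: add FIRST(Body) = { (, bool }.
Union: FIRST(Primary) = { (, *, [, bool, '' }.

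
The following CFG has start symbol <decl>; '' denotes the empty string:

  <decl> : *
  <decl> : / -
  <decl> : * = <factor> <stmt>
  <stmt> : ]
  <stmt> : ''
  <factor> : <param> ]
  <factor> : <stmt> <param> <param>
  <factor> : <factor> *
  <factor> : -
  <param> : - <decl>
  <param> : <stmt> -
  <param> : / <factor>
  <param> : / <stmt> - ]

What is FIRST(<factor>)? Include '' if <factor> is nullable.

{ -, /, ] }

From <factor> : <param> ]: add FIRST(<param>) = { -, /, ] }.
From <factor> : <stmt> <param> <param>: <stmt> nullable, take FIRST(<stmt>) ∪ FIRST(<param>) = { -, /, ] }.
From <factor> : <factor> *: add FIRST(<factor>) = { -, /, ] }.
<factor> : - contributes {-}.
Union: FIRST(<factor>) = { -, /, ] }.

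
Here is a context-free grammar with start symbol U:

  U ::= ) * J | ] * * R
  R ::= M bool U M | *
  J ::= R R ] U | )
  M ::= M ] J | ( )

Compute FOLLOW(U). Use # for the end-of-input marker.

U is the start symbol, so # ∈ FOLLOW(U).
In R ::= M bool U M: add FIRST(M) = { ( }.
In J ::= R R ] U: U is at the end, add FOLLOW(J) = { #, (, *, ], bool }.
Union: FOLLOW(U) = { #, (, *, ], bool }.

{ #, (, *, ], bool }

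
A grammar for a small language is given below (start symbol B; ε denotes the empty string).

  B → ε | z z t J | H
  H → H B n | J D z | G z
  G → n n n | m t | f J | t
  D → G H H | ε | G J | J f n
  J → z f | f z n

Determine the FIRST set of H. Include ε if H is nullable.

From H → H B n: add FIRST(H) = { f, m, n, t, z }.
From H → J D z: add FIRST(J) = { f, z }.
From H → G z: add FIRST(G) = { f, m, n, t }.
Union: FIRST(H) = { f, m, n, t, z }.

{ f, m, n, t, z }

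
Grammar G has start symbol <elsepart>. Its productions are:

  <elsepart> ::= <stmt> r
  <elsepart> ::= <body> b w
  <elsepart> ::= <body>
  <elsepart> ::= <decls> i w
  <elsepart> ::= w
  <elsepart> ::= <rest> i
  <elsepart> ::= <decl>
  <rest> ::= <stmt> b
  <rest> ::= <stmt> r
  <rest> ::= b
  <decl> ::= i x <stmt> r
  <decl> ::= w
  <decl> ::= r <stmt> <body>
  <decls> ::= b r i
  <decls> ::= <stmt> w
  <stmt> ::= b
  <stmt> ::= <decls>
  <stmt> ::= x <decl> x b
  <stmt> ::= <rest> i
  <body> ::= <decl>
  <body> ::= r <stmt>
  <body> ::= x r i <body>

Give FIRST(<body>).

{ i, r, w, x }

From <body> ::= <decl>: add FIRST(<decl>) = { i, r, w }.
<body> ::= r <stmt> contributes {r}.
<body> ::= x r i <body> contributes {x}.
Union: FIRST(<body>) = { i, r, w, x }.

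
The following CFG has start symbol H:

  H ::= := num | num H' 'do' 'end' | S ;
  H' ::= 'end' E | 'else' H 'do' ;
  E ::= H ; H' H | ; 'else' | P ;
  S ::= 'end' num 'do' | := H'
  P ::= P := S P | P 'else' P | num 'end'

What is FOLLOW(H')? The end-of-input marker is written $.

In H ::= num H' 'do' 'end': add FIRST('do' 'end') = { 'do' }.
In E ::= H ; H' H: add FIRST(H) = { 'end', :=, num }.
In S ::= := H': H' is at the end, add FOLLOW(S) = { ;, num }.
Union: FOLLOW(H') = { 'do', 'end', :=, ;, num }.

{ 'do', 'end', :=, ;, num }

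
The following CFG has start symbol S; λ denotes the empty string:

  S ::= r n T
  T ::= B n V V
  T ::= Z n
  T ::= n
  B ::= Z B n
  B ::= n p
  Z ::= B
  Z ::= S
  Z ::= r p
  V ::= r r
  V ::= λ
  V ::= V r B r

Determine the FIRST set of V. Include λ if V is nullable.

V ::= r r contributes {r}.
V ::= λ contributes λ.
From V ::= V r B r: V nullable, take FIRST(V) ∪ {r} = { r }.
Union: FIRST(V) = { r, λ }.

{ r, λ }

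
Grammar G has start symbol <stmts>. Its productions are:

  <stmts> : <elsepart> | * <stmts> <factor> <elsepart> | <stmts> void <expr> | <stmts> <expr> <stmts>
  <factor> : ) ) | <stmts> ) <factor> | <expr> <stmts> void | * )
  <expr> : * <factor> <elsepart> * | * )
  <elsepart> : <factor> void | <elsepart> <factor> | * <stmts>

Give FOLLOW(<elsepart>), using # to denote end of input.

In <stmts> : <elsepart>: <elsepart> is at the end, add FOLLOW(<stmts>) = { #, ), *, void }.
In <stmts> : * <stmts> <factor> <elsepart>: <elsepart> is at the end, add FOLLOW(<stmts>) = { #, ), *, void }.
In <expr> : * <factor> <elsepart> *: add FIRST(*) = { * }.
In <elsepart> : <elsepart> <factor>: add FIRST(<factor>) = { ), * }.
Union: FOLLOW(<elsepart>) = { #, ), *, void }.

{ #, ), *, void }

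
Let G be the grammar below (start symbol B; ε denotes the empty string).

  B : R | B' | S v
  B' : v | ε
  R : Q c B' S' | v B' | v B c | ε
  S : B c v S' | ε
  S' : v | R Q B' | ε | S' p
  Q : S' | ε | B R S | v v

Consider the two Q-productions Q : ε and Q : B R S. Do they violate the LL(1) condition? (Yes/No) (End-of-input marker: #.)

FIRST(ε) = { ε } and FIRST(B R S) = { c, p, v, ε }.
Both alternatives are nullable, violating the LL(1) condition.

Yes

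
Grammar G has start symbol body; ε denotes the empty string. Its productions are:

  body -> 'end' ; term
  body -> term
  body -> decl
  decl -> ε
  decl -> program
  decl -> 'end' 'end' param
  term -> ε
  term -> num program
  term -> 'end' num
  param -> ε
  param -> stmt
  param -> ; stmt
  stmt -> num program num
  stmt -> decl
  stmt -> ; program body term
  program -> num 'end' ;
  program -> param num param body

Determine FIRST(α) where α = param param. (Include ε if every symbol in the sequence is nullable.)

{ 'end', ;, num, ε }

Add FIRST(param)\{ε} = { 'end', ;, num }; param is nullable, continue.
Add FIRST(param)\{ε} = { 'end', ;, num }; param is nullable, continue.
Every symbol is nullable, so include ε.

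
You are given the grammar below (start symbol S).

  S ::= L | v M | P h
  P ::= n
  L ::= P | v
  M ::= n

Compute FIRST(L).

From L ::= P: add FIRST(P) = { n }.
L ::= v contributes {v}.
Union: FIRST(L) = { n, v }.

{ n, v }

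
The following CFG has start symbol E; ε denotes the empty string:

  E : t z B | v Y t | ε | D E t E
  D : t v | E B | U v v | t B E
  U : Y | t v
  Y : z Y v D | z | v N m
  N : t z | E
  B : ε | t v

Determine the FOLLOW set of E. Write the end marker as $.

{ $, m, t, v, z }

E is the start symbol, so $ ∈ FOLLOW(E).
In E : D E t E: add FIRST(t E) = { t }.
In E : D E t E: E is at the end, add FOLLOW(E) = { $, m, t, v, z }.
In D : E B: add FIRST(B)\{ε} = { t }.
  Since B is nullable, also add FOLLOW(D) = { t, v, z }.
In D : t B E: E is at the end, add FOLLOW(D) = { t, v, z }.
In N : E: E is at the end, add FOLLOW(N) = { m }.
Union: FOLLOW(E) = { $, m, t, v, z }.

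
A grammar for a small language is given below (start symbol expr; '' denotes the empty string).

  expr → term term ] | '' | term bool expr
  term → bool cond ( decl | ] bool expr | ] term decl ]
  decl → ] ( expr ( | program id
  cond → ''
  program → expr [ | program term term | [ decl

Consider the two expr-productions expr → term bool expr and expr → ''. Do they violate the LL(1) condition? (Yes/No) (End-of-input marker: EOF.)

Yes

FIRST(term bool expr) = { ], bool } and FIRST('') = { '' }.
The second alternative is nullable and FOLLOW(expr) = { EOF, (, [, ], bool, id } shares ] with FIRST of the first — conflict.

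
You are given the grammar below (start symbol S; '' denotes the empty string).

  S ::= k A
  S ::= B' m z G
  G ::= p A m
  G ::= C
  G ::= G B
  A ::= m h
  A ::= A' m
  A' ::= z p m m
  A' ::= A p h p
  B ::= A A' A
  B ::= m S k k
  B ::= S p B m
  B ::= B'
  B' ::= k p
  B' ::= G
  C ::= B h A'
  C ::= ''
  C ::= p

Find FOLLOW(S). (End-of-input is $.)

S is the start symbol, so $ ∈ FOLLOW(S).
In B ::= m S k k: add FIRST(k k) = { k }.
In B ::= S p B m: add FIRST(p B m) = { p }.
Union: FOLLOW(S) = { $, k, p }.

{ $, k, p }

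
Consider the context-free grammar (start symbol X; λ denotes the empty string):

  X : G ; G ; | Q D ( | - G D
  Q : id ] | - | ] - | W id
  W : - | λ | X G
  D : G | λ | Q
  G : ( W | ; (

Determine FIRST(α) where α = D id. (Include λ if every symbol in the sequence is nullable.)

{ (, -, ;, ], id }

Add FIRST(D)\{λ} = { (, -, ;, ], id }; D is nullable, continue.
id is a terminal; add {id} and stop.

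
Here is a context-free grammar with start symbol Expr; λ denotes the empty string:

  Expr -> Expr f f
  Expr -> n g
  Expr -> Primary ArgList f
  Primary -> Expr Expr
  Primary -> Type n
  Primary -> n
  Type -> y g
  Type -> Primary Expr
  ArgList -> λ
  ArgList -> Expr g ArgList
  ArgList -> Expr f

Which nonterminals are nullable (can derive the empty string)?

{ ArgList }

Directly nullable (have an λ-production): ArgList.
No other nonterminal has a production whose RHS symbols are all nullable.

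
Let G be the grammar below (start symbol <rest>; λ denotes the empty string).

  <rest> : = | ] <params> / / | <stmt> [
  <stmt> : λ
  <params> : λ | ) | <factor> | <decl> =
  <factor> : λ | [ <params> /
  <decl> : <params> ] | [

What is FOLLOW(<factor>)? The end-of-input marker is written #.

In <params> : <factor>: <factor> is at the end, add FOLLOW(<params>) = { /, ] }.
Union: FOLLOW(<factor>) = { /, ] }.

{ /, ] }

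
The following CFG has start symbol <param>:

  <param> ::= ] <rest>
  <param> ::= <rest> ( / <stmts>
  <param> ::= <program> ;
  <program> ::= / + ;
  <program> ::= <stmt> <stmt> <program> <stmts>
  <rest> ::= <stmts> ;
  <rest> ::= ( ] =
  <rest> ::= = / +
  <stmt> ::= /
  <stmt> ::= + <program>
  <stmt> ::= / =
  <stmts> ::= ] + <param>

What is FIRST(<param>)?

{ (, +, /, =, ] }

<param> ::= ] <rest> contributes {]}.
From <param> ::= <rest> ( / <stmts>: add FIRST(<rest>) = { (, =, ] }.
From <param> ::= <program> ;: add FIRST(<program>) = { +, / }.
Union: FIRST(<param>) = { (, +, /, =, ] }.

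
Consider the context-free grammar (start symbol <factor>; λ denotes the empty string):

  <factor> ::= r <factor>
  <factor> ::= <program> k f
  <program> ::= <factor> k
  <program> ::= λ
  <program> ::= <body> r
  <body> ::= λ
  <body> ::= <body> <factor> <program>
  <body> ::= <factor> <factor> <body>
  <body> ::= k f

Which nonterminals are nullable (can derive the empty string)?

Directly nullable (have an λ-production): <program>, <body>.
No other nonterminal has a production whose RHS symbols are all nullable.

{ <body>, <program> }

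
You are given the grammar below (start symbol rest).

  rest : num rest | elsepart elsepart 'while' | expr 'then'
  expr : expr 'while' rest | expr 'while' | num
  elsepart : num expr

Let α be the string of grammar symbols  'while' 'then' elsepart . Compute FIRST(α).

'while' is a terminal; add {'while'} and stop.

{ 'while' }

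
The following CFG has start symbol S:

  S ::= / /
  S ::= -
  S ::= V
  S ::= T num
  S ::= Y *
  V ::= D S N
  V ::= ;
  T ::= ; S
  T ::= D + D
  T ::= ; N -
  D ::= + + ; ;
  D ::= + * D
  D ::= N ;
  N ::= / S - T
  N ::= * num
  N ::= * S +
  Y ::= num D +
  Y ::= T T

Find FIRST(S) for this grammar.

S ::= / / contributes {/}.
S ::= - contributes {-}.
From S ::= V: add FIRST(V) = { *, +, /, ; }.
From S ::= T num: add FIRST(T) = { *, +, /, ; }.
From S ::= Y *: add FIRST(Y) = { *, +, /, ;, num }.
Union: FIRST(S) = { *, +, -, /, ;, num }.

{ *, +, -, /, ;, num }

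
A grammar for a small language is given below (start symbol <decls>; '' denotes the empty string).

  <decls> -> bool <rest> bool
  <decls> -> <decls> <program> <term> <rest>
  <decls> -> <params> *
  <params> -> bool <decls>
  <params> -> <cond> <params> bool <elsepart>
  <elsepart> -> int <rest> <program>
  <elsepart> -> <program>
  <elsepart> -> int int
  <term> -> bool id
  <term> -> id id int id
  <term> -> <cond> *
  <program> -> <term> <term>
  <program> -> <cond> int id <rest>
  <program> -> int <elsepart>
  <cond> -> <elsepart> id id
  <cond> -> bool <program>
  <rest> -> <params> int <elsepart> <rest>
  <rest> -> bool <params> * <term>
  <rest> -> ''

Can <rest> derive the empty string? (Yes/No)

Yes

<rest> has an ''-production, so <rest> ⇒ ''.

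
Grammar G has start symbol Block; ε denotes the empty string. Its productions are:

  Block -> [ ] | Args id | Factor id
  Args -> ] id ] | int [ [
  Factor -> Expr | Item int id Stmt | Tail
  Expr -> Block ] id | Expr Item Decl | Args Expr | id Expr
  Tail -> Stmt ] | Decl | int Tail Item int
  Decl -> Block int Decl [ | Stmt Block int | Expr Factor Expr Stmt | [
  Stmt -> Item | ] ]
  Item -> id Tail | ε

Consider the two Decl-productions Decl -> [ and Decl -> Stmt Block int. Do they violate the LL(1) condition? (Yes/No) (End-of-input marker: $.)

FIRST([) = { [ } and FIRST(Stmt Block int) = { [, ], id, int }.
Both contain [, so the two alternatives are not disjoint — LL(1) conflict.

Yes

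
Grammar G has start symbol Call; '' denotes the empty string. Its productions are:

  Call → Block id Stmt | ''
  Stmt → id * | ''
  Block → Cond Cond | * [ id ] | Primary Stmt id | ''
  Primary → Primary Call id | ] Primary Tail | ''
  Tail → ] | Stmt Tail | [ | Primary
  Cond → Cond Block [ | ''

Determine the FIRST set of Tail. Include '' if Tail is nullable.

Tail → ] contributes {]}.
From Tail → Stmt Tail: Stmt, Tail nullable, take FIRST(Stmt) ∪ FIRST(Tail) = { *, [, ], id }; also '' since the whole RHS is nullable.
Tail → [ contributes {[}.
From Tail → Primary: add FIRST(Primary) = { *, [, ], id, '' } (including '' since Primary is nullable).
Union: FIRST(Tail) = { *, [, ], id, '' }.

{ *, [, ], id, '' }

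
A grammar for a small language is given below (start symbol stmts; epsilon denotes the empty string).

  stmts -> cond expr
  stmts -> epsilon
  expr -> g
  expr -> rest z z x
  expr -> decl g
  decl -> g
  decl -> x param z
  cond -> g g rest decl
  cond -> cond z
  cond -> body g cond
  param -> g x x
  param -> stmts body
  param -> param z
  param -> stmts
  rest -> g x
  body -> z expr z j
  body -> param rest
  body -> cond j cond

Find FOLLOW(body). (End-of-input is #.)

{ g, z }

In cond -> body g cond: add FIRST(g cond) = { g }.
In param -> stmts body: body is at the end, add FOLLOW(param) = { g, z }.
Union: FOLLOW(body) = { g, z }.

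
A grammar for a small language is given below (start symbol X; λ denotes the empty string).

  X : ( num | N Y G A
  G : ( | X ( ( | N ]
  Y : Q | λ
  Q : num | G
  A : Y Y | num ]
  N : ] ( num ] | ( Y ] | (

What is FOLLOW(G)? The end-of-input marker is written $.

{ $, (, ], num }

In X : N Y G A: add FIRST(A)\{λ} = { (, ], num }.
  Since A is nullable, also add FOLLOW(X) = { $, ( }.
In Q : G: G is at the end, add FOLLOW(Q) = { $, (, ], num }.
Union: FOLLOW(G) = { $, (, ], num }.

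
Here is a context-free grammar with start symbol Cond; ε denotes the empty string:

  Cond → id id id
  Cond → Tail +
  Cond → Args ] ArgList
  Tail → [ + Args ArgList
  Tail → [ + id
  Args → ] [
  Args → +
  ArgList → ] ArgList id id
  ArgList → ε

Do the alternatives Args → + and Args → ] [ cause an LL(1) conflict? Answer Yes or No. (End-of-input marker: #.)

FIRST(+) = { + } and FIRST(] [) = { ] }.
The FIRST sets are disjoint and neither alternative is nullable — no conflict.

No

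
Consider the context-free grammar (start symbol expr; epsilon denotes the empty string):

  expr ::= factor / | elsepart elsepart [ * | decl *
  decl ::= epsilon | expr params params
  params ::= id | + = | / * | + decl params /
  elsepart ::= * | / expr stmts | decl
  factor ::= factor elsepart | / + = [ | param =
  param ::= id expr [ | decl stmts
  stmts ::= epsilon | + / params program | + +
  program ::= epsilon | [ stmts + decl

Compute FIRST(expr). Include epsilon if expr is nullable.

{ *, +, /, =, [, id }

From expr ::= factor /: add FIRST(factor) = { *, +, /, =, [, id }.
From expr ::= elsepart elsepart [ *: elsepart, elsepart nullable, take FIRST(elsepart) ∪ FIRST(elsepart) ∪ {[} = { *, +, /, =, [, id }.
From expr ::= decl *: decl nullable, take FIRST(decl) ∪ {*} = { *, +, /, =, [, id }.
Union: FIRST(expr) = { *, +, /, =, [, id }.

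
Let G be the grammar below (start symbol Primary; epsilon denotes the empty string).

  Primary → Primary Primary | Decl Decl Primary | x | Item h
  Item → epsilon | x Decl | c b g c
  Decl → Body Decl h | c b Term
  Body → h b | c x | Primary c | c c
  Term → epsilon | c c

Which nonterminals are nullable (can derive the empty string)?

Directly nullable (have an epsilon-production): Item, Term.
No other nonterminal has a production whose RHS symbols are all nullable.

{ Item, Term }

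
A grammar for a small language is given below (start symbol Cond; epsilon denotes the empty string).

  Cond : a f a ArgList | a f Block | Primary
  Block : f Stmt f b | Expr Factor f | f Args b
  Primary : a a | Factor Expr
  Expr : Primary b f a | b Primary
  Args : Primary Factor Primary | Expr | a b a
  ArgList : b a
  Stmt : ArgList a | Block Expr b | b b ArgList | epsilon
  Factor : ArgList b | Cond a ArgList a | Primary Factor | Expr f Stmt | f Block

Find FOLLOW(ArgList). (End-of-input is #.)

{ #, a, b, f }

In Cond : a f a ArgList: ArgList is at the end, add FOLLOW(Cond) = { #, a }.
In Stmt : ArgList a: add FIRST(a) = { a }.
In Stmt : b b ArgList: ArgList is at the end, add FOLLOW(Stmt) = { a, b, f }.
In Factor : ArgList b: add FIRST(b) = { b }.
In Factor : Cond a ArgList a: add FIRST(a) = { a }.
Union: FOLLOW(ArgList) = { #, a, b, f }.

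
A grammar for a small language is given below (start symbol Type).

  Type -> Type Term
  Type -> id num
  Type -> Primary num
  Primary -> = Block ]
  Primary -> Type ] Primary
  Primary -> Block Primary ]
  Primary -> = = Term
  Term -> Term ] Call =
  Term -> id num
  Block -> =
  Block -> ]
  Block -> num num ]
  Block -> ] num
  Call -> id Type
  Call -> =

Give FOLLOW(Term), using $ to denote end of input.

{ $, =, ], id, num }

In Type -> Type Term: Term is at the end, add FOLLOW(Type) = { $, =, ], id }.
In Primary -> = = Term: Term is at the end, add FOLLOW(Primary) = { ], num }.
In Term -> Term ] Call =: add FIRST(] Call =) = { ] }.
Union: FOLLOW(Term) = { $, =, ], id, num }.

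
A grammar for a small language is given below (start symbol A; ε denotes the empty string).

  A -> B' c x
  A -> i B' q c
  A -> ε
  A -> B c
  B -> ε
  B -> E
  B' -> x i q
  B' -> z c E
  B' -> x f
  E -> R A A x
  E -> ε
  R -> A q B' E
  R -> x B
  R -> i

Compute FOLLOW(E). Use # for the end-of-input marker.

In B -> E: E is at the end, add FOLLOW(B) = { c, i, q, x, z }.
In B' -> z c E: E is at the end, add FOLLOW(B') = { c, i, q, x, z }.
In R -> A q B' E: E is at the end, add FOLLOW(R) = { c, i, q, x, z }.
Union: FOLLOW(E) = { c, i, q, x, z }.

{ c, i, q, x, z }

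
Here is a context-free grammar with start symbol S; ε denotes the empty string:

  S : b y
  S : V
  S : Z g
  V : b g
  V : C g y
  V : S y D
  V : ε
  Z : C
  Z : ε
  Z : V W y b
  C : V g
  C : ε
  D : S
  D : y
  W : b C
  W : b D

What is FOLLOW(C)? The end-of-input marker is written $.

In V : C g y: add FIRST(g y) = { g }.
In Z : C: C is at the end, add FOLLOW(Z) = { g }.
In W : b C: C is at the end, add FOLLOW(W) = { y }.
Union: FOLLOW(C) = { g, y }.

{ g, y }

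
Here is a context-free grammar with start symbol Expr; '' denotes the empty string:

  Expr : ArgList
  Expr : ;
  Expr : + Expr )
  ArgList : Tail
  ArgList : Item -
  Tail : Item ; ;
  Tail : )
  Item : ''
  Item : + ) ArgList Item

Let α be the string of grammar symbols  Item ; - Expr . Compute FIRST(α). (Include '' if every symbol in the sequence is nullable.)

Add FIRST(Item)\{''} = { + }; Item is nullable, continue.
; is a terminal; add {;} and stop.

{ +, ; }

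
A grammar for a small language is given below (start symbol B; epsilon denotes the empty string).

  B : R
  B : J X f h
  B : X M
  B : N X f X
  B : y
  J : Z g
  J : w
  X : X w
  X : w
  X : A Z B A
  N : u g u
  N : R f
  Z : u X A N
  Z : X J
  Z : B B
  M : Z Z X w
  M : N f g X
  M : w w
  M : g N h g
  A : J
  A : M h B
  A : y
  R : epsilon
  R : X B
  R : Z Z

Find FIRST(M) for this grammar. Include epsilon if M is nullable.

From M : Z Z X w: Z, Z nullable, take FIRST(Z) ∪ FIRST(Z) ∪ FIRST(X) = { f, g, u, w, y }.
From M : N f g X: add FIRST(N) = { f, g, u, w, y }.
M : w w contributes {w}.
M : g N h g contributes {g}.
Union: FIRST(M) = { f, g, u, w, y }.

{ f, g, u, w, y }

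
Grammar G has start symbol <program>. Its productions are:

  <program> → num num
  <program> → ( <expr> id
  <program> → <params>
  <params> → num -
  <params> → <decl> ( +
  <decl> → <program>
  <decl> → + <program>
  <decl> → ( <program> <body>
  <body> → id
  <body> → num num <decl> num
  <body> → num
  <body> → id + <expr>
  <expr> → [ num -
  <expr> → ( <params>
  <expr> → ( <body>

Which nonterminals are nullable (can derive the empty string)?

No nonterminal has an empty production or an RHS whose symbols are all nullable.

{ } (none)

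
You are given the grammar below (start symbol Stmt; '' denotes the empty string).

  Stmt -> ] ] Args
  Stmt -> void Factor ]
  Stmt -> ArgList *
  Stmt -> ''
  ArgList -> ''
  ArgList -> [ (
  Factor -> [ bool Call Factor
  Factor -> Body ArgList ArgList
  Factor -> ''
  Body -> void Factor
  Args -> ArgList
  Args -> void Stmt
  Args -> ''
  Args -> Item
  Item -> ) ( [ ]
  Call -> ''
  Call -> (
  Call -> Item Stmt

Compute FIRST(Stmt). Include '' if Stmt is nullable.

{ *, [, ], void, '' }

Stmt -> ] ] Args contributes {]}.
Stmt -> void Factor ] contributes {void}.
From Stmt -> ArgList *: ArgList nullable, take FIRST(ArgList) ∪ {*} = { *, [ }.
Stmt -> '' contributes ''.
Union: FIRST(Stmt) = { *, [, ], void, '' }.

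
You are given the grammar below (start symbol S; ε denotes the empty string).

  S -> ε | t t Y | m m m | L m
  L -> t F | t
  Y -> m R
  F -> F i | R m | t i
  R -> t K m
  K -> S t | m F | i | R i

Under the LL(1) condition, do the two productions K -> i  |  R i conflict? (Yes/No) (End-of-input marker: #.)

No

FIRST(i) = { i } and FIRST(R i) = { t }.
The FIRST sets are disjoint and neither alternative is nullable — no conflict.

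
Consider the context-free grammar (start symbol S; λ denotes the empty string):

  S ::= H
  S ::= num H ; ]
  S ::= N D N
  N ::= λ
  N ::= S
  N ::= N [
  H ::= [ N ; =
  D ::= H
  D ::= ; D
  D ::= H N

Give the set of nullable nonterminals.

{ N }

Directly nullable (have an λ-production): N.
No other nonterminal has a production whose RHS symbols are all nullable.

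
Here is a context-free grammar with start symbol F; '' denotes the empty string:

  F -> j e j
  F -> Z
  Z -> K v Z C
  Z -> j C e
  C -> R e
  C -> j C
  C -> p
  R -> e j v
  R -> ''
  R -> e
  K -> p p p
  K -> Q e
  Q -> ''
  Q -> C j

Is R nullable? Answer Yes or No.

R has an ''-production, so R ⇒ ''.

Yes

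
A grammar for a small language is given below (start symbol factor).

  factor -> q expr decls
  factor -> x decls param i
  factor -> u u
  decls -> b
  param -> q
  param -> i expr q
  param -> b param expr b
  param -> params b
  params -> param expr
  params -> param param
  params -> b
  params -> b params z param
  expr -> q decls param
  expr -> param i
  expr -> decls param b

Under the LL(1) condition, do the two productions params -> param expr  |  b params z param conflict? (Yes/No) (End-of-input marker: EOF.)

Yes

FIRST(param expr) = { b, i, q } and FIRST(b params z param) = { b }.
Both contain b, so the two alternatives are not disjoint — LL(1) conflict.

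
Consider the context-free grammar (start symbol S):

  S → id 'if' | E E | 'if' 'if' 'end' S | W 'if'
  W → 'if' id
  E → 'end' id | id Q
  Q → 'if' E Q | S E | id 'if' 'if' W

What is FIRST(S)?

{ 'end', 'if', id }

S → id 'if' contributes {id}.
From S → E E: add FIRST(E) = { 'end', id }.
S → 'if' 'if' 'end' S contributes {'if'}.
From S → W 'if': add FIRST(W) = { 'if' }.
Union: FIRST(S) = { 'end', 'if', id }.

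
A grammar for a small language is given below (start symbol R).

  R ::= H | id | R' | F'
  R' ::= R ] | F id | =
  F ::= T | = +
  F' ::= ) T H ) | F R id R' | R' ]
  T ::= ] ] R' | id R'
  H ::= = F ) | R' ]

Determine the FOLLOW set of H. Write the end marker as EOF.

{ EOF, ), ], id }

In R ::= H: H is at the end, add FOLLOW(R) = { EOF, ], id }.
In F' ::= ) T H ): add FIRST()) = { ) }.
Union: FOLLOW(H) = { EOF, ), ], id }.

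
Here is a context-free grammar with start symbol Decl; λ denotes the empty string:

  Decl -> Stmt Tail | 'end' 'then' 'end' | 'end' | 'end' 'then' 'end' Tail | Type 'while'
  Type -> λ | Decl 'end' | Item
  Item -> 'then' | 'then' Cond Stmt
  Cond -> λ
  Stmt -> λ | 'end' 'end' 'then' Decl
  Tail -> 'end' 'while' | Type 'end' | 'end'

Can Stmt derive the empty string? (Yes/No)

Stmt has an λ-production, so Stmt ⇒ λ.

Yes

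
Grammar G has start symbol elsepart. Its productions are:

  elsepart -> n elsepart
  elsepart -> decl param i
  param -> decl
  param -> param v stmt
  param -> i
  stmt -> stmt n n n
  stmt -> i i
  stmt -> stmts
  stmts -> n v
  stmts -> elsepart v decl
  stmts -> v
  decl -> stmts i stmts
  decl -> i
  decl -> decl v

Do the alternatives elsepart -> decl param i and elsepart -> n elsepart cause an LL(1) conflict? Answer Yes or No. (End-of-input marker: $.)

FIRST(decl param i) = { i, n, v } and FIRST(n elsepart) = { n }.
Both contain n, so the two alternatives are not disjoint — LL(1) conflict.

Yes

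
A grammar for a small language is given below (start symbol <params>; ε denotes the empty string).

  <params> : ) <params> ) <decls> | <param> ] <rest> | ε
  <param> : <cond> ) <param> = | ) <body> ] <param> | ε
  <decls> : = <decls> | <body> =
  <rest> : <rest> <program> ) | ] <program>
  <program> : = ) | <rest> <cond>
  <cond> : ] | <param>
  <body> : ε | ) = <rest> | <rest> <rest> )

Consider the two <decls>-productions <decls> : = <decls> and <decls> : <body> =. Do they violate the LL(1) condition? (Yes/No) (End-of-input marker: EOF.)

FIRST(= <decls>) = { = } and FIRST(<body> =) = { ), =, ] }.
Both contain =, so the two alternatives are not disjoint — LL(1) conflict.

Yes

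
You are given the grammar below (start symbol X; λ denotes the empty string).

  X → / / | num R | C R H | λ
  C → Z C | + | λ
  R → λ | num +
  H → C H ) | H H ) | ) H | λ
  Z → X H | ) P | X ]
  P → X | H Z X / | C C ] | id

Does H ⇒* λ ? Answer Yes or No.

Yes

H has an λ-production, so H ⇒ λ.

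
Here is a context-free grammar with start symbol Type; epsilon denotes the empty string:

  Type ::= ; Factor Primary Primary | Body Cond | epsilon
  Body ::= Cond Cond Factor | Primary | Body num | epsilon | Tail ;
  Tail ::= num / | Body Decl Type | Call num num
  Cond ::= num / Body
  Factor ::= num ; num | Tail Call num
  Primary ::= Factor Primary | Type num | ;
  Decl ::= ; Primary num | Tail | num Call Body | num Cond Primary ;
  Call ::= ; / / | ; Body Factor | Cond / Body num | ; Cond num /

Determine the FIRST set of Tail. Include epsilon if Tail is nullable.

Tail ::= num / contributes {num}.
From Tail ::= Body Decl Type: Body nullable, take FIRST(Body) ∪ FIRST(Decl) = { ;, num }.
From Tail ::= Call num num: add FIRST(Call) = { ;, num }.
Union: FIRST(Tail) = { ;, num }.

{ ;, num }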